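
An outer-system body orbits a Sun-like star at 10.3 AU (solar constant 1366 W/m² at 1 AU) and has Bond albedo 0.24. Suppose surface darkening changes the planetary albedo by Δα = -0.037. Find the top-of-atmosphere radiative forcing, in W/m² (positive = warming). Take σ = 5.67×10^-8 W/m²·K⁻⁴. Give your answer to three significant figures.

0.119 W/m²

By the inverse-square law, S = 1366/10.3² = 12.88 W/m².
ΔF = −(S/4)Δα = −(12.88/4)×(-0.037) = 0.1191 W/m².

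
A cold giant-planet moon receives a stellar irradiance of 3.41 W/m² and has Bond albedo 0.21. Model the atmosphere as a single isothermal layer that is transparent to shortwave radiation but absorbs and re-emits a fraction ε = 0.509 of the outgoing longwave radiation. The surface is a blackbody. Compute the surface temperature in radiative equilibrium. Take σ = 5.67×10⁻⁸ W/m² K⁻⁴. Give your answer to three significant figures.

63.2 K

The planet radiates to space at T_e = [S(1−α)/(4σ)]^(1/4) = 58.71 K.
Surface balance with a leaky layer gives σT_s⁴ = σT_e⁴·2/(2−ε), so T_s = T_e·[2/(2−0.509)]^(1/4) = 63.18 K.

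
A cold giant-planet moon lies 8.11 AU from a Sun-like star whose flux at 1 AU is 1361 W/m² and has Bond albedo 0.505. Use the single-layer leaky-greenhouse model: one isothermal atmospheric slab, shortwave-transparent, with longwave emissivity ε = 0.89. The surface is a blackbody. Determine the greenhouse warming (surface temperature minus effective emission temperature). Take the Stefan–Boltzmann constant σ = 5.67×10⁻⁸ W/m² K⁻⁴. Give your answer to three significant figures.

By the inverse-square law, S = 1361/8.11² = 20.69 W/m².
At the top of the atmosphere, σT_e⁴ = S(1−α)/4 = 2.561 W/m², giving T_e = 81.98 K.
Surface balance with a leaky layer gives σT_s⁴ = σT_e⁴·2/(2−ε), so T_s = T_e·[2/(2−0.89)]^(1/4) = 94.98 K.
Greenhouse warming: T_s − T_e = 13.00 K.

13.0 kelvin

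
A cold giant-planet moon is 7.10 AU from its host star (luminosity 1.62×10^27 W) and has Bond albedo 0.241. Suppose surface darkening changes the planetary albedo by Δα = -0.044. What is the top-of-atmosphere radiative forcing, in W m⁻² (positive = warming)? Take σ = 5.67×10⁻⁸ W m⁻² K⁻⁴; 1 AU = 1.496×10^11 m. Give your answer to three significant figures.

1.26 W m⁻²

Orbital distance: d = 7.10 AU = 1.062×10^12 m.
Flux at the orbit: S = L/(4πd²) = 1.62×10^27/(4π·(1.06×10^12)²) = 114.3 W m⁻².
ΔF = −(S/4)Δα = −(114.3/4)×(-0.044) = 1.257 W m⁻².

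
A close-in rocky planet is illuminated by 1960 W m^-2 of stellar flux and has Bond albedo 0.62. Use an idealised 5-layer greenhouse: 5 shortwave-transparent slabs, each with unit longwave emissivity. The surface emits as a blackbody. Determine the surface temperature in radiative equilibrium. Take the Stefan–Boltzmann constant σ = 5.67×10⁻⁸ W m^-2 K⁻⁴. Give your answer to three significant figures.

Top-of-atmosphere balance: σT_e⁴ = S(1−α)/4 = 186.2 W m^-2 → T_e = 239.4 K.
Layer-by-layer balance gives σT_s⁴ = (N+1)σT_e⁴, so T_s = 6^¼·239.4 = 374.7 K.

375 kelvin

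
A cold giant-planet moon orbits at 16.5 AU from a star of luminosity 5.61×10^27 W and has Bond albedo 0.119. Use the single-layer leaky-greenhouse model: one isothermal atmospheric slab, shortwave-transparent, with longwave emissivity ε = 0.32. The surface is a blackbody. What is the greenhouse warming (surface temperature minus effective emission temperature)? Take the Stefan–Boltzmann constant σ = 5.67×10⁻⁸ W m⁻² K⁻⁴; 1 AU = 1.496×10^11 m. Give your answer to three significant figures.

5.79 K

d = 16.5 × 1.496×10^11 m = 2.468×10^12 m.
S = L/(4πd²) = 73.27 W m⁻².
Effective emission temperature (TOA balance): σT_e⁴ = S(1−α)/4 = 16.14 W m⁻² → T_e = 129.9 K.
Surface balance with a leaky layer gives σT_s⁴ = σT_e⁴·2/(2−ε), so T_s = T_e·[2/(2−0.32)]^(1/4) = 135.7 K.
The atmosphere warms the surface by 5.787 K.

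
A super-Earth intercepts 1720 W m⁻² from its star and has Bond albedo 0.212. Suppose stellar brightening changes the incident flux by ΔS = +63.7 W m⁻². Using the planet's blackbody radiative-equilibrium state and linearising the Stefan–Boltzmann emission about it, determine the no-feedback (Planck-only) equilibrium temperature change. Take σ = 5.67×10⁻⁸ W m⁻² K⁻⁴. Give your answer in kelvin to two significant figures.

The baseline emission temperature is T_e = 278.0 K.
ΔF = Δ[S(1−α)]/4 = (1−0.212)·+63.7/4 = 12.55 W m⁻².
The Planck feedback parameter is 4σT_e³ = 4.875 W m⁻²/K.
So ΔT₀ = 12.55/4.875 = 2.57 K.

2.6 K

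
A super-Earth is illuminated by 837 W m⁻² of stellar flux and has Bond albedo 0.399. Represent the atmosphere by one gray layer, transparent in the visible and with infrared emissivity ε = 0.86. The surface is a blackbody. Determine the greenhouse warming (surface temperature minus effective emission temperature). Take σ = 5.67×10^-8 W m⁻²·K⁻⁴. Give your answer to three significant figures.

32.7 kelvin

At the top of the atmosphere, σT_e⁴ = S(1−α)/4 = 125.8 W m⁻², giving T_e = 217.0 K.
For a single slab of emissivity ε, T_s⁴ = 2T_e⁴/(2−ε); thus T_s = 217.0·(1.754)^(1/4) = 249.8 K.
Greenhouse warming: T_s − T_e = 32.74 K.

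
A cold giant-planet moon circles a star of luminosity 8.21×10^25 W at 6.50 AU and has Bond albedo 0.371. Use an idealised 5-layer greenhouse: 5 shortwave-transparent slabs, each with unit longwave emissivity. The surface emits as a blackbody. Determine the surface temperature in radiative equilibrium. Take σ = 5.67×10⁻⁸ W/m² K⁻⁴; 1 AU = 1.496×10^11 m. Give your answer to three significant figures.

d = 6.50 × 1.496×10^11 m = 9.724×10^11 m.
Flux at the orbit: S = L/(4πd²) = 8.21×10^25/(4π·(9.72×10^11)²) = 6.909 W/m².
Top-of-atmosphere balance: σT_e⁴ = S(1−α)/4 = 1.087 W/m² → T_e = 66.16 K.
For an N-layer opaque stack, T_s⁴ = (N+1)T_e⁴, hence T_s = (6)^(1/4)×66.16 K = 103.6 K.

104 kelvin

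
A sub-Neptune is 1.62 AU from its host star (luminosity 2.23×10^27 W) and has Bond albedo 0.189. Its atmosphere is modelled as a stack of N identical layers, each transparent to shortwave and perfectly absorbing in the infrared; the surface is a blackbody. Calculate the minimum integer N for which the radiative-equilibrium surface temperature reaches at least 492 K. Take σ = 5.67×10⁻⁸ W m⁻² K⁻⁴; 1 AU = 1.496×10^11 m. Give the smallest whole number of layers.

d = 1.62 × 1.496×10^11 m = 2.424×10^11 m.
Spreading L over a sphere of radius d: S = 2.23×10^27/(4π·2.42×10^11²) = 3021 W m⁻².
The effective emission temperature is T_e = [S(1−α)/(4σ)]^¼ = 322.4 K.
Need (N+1)T_e⁴ ≥ T_s⁴, i.e. N+1 ≥ (492/322.4)⁴ = 5.424.
The minimum whole number is N = 5.

5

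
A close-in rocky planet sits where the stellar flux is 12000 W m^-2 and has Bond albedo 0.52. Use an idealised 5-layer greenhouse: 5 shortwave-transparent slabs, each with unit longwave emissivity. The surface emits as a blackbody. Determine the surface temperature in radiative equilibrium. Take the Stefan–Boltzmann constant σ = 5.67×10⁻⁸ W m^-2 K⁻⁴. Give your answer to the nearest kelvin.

The effective emission temperature is T_e = [S(1−α)/(4σ)]^¼ = 399.2 K.
With N = 5 opaque layers, T_s = (N+1)^(1/4)·T_e = 6^(1/4)·399.2 = 624.8 K.

625 K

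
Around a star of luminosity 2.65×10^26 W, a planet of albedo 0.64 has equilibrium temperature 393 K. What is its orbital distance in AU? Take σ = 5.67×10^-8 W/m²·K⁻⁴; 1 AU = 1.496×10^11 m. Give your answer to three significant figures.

The flux needed for this T is 4σT⁴/(1−0.64) = 15030 W/m².
Then d = [L/(4πS)]^(1/2) = 3.746×10^10 m, i.e. 0.2504 AU.

0.250 AU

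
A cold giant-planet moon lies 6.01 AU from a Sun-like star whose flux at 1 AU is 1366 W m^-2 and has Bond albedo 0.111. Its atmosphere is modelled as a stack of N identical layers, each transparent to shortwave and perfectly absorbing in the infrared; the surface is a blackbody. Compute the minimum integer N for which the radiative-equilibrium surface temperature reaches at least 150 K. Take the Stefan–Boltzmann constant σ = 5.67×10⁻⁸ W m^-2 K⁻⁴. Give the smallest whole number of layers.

3

Irradiance scales as 1/d², so S = 1366 W m^-2 × (1/6.01)² = 37.82 W m^-2.
OLR = S(1−α)/4 = 8.405 W m^-2; the top layer radiates at T_e = 110.3 K.
Need (N+1)T_e⁴ ≥ T_s⁴, i.e. N+1 ≥ (150/110.3)⁴ = 3.415.
So N ≥ 2.415; the smallest integer is N = 3.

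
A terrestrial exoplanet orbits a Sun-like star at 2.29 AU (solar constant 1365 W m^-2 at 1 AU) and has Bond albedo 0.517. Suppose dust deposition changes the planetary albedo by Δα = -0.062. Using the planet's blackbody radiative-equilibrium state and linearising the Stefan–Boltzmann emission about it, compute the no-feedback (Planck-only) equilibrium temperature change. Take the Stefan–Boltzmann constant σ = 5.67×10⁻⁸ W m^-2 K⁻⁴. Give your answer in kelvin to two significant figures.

By the inverse-square law, S = 1365/2.29² = 260.3 W m^-2.
The baseline emission temperature is T_e = 153.4 K.
ΔF = −(S/4)Δα = −(260.3/4)×(-0.062) = 4.035 W m^-2.
Planck response: λ_P = 4σT_e³ = 4·5.67×10⁻⁸·(153.4)³ = 0.8193 W m^-2/K.
Hence the no-feedback warming is ΔF/(4σT_e³) = 4.92 K.

4.9 K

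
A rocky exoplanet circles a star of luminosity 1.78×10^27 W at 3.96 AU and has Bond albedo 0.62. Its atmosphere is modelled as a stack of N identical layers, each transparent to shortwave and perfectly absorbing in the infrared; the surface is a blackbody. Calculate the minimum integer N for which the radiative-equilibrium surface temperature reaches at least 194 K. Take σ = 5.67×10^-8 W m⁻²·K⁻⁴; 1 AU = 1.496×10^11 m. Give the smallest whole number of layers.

2

Orbital distance: d = 3.96 AU = 5.924×10^11 m.
Spreading L over a sphere of radius d: S = 1.78×10^27/(4π·5.92×10^11²) = 403.6 W m⁻².
Top-of-atmosphere balance: σT_e⁴ = S(1−α)/4 = 38.34 W m⁻² → T_e = 161.3 K.
T_s = (N+1)^(1/4)·T_e ≥ 194 K requires N+1 ≥ (T_s/T_e)⁴ = (194/161.3)⁴ = 2.095.
So N ≥ 1.095; the smallest integer is N = 2.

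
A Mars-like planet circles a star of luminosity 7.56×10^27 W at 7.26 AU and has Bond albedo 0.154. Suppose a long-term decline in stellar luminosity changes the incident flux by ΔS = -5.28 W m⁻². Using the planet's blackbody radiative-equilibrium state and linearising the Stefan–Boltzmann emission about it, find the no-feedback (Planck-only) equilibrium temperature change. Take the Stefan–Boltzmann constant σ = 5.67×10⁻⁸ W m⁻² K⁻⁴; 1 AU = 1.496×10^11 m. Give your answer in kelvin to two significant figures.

-0.54 K

d = 7.26 × 1.496×10^11 m = 1.086×10^12 m.
Flux at the orbit: S = L/(4πd²) = 7.56×10^27/(4π·(1.09×10^12)²) = 510.0 W m⁻².
Reference equilibrium: T_e = [S(1−α)/(4σ)]^(1/4) = 208.8 K.
TOA radiative forcing: ΔF = (1−α)ΔS/4 = 0.846·(-5.28)/4 = -1.117 W m⁻².
The Planck feedback parameter is 4σT_e³ = 2.066 W m⁻²/K.
So ΔT₀ = -1.117/2.066 = -0.541 K.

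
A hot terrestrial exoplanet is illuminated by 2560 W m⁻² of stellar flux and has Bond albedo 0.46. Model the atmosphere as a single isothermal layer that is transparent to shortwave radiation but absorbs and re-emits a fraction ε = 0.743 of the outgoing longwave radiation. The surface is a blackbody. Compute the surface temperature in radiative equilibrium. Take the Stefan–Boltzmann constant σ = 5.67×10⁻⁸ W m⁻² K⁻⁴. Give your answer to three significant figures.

Effective emission temperature (TOA balance): σT_e⁴ = S(1−α)/4 = 345.6 W m⁻² → T_e = 279.4 K.
Surface balance with a leaky layer gives σT_s⁴ = σT_e⁴·2/(2−ε), so T_s = T_e·[2/(2−0.743)]^(1/4) = 313.8 K.

314 kelvin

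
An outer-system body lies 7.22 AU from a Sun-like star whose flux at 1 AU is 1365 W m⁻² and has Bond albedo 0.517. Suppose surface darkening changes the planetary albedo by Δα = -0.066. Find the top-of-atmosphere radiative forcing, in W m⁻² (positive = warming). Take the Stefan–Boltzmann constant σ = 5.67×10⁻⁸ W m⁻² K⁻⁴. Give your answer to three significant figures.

Flux at the orbit: S = 1365/(7.22)² = 26.19 W m⁻².
TOA radiative forcing: ΔF = −S·Δα/4 = −26.19·(-0.066)/4 = 0.4321 W m⁻².

0.432 W m⁻²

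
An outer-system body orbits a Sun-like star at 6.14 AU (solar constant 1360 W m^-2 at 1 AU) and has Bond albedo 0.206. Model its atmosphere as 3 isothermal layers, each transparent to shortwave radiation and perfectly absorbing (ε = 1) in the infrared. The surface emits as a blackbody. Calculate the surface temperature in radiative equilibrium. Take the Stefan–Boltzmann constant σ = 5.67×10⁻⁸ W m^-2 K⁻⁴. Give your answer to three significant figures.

Irradiance scales as 1/d², so S = 1360 W m^-2 × (1/6.14)² = 36.07 W m^-2.
OLR = S(1−α)/4 = 7.161 W m^-2; the top layer radiates at T_e = 106.0 K.
With N = 3 opaque layers, T_s = (N+1)^(1/4)·T_e = 4^(1/4)·106.0 = 149.9 K.

150 kelvin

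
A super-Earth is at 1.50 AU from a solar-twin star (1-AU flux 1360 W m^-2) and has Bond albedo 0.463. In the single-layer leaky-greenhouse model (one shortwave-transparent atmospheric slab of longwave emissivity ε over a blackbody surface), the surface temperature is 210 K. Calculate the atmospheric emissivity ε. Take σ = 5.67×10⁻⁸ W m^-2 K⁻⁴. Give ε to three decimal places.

Irradiance scales as 1/d², so S = 1360 W m^-2 × (1/1.50)² = 604.4 W m^-2.
TOA balance gives T_e = 194.5 K.
Inverting T_s⁴ = 2T_e⁴/(2−ε): (T_e/T_s)⁴ = 0.7359, so ε = 2(1 − 0.7359) = 0.5282.

0.528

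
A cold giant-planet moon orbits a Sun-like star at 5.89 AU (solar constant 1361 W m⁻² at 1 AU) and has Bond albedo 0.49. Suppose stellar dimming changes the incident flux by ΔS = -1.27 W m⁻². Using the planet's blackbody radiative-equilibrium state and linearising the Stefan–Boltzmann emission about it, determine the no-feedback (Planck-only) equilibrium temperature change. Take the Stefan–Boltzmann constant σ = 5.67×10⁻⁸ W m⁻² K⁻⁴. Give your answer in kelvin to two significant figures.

-0.78 kelvin

By the inverse-square law, S = 1361/5.89² = 39.23 W m⁻².
Unperturbed T_e = [39.23·(1−0.49)/(4σ)]^¼ = 96.91 K.
Only a fraction (1−α) is absorbed and it's spread over 4πR², so ΔF = (1−α)ΔS/4 = -0.1619 W m⁻².
The Planck feedback parameter is 4σT_e³ = 0.2064 W m⁻²/K.
Hence the no-feedback warming is ΔF/(4σT_e³) = -0.784 K.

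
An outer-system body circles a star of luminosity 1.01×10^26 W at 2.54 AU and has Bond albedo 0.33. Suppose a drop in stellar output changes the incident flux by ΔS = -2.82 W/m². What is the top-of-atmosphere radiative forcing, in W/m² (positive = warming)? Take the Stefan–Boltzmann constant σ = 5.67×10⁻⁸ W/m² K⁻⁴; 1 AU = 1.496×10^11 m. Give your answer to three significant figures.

-0.472 W/m²

Orbital distance: d = 2.54 AU = 3.800×10^11 m.
S = L/(4πd²) = 55.66 W/m².
ΔF = Δ[S(1−α)]/4 = (1−0.33)·-2.82/4 = -0.4723 W/m².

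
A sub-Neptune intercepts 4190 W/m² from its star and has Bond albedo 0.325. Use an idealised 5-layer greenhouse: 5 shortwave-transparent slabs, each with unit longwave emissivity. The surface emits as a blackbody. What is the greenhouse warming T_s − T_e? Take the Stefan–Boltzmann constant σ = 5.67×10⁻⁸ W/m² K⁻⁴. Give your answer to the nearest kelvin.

The effective emission temperature is T_e = [S(1−α)/(4σ)]^¼ = 334.2 K.
T_s = (N+1)^(1/4)·T_e = 523.0 K.
So the greenhouse effect raises the surface by 523.0 − 334.2 = 188.8 K.

189 kelvin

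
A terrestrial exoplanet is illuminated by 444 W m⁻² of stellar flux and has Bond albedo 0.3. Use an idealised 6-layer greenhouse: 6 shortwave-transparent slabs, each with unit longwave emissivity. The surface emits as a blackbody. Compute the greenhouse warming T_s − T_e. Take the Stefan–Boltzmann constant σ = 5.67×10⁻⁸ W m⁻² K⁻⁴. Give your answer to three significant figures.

121 K

Top-of-atmosphere balance: σT_e⁴ = S(1−α)/4 = 77.70 W m⁻² → T_e = 192.4 K.
Surface: T_s = (7)^¼·T_e = 313.0 K.
Warming: T_s − T_e = 120.6 K.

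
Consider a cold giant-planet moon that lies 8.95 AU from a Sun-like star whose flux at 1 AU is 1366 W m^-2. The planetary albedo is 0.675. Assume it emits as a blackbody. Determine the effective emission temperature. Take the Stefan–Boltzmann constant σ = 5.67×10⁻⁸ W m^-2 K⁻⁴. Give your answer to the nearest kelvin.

By the inverse-square law, S = 1366/8.95² = 17.05 W m^-2.
Absorbed flux (global mean): S(1−α)/4 = 17.05·0.325/4 = 1.386 W m^-2.
Set σT⁴ = 1.386 → T = (1.386/σ)^(1/4) = 70.31 K.

70 kelvin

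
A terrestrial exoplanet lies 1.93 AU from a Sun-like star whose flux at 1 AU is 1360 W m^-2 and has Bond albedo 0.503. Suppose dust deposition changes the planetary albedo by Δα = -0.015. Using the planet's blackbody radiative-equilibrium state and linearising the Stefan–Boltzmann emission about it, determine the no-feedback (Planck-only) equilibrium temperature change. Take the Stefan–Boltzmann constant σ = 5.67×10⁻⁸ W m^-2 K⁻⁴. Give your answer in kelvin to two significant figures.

Flux at the orbit: S = 1360/(1.93)² = 365.1 W m^-2.
Reference equilibrium: T_e = [S(1−α)/(4σ)]^(1/4) = 168.2 K.
ΔF = −(S/4)Δα = −(365.1/4)×(-0.015) = 1.369 W m^-2.
Linearising σT⁴ gives d(σT⁴)/dT = 4σT_e³ = 1.079 W m^-2 per K.
Hence the no-feedback warming is ΔF/(4σT_e³) = 1.27 K.

1.3 K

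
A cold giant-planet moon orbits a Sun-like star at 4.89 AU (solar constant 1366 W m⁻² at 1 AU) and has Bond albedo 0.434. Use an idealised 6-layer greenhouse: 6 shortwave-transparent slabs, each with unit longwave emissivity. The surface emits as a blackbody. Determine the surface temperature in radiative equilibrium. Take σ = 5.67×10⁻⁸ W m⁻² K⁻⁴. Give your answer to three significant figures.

Flux at the orbit: S = 1366/(4.89)² = 57.13 W m⁻².
OLR = S(1−α)/4 = 8.083 W m⁻²; the top layer radiates at T_e = 109.3 K.
For an N-layer opaque stack, T_s⁴ = (N+1)T_e⁴, hence T_s = (7)^(1/4)×109.3 K = 177.7 K.

178 K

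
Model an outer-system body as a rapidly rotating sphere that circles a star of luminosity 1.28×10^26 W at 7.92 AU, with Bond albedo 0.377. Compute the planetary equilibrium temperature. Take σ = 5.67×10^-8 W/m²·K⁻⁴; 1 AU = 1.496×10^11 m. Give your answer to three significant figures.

Orbital distance: d = 7.92 AU = 1.185×10^12 m.
S = L/(4πd²) = 7.256 W/m².
Averaging over the sphere, the absorbed flux is S(1−α)/4 = 1.130 W/m².
Balancing against σT⁴: T = (1.130/5.67×10⁻⁸)^(1/4) = 66.82 K.

66.8 K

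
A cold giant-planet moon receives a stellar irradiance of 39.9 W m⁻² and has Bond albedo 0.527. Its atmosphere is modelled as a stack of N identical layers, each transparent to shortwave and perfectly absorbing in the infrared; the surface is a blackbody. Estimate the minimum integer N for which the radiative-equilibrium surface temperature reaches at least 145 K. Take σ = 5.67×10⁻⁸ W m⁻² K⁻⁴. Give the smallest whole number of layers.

5

OLR = S(1−α)/4 = 4.718 W m⁻²; the top layer radiates at T_e = 95.51 K.
Need (N+1)T_e⁴ ≥ T_s⁴, i.e. N+1 ≥ (145/95.51)⁴ = 5.312.
The minimum whole number is N = 5.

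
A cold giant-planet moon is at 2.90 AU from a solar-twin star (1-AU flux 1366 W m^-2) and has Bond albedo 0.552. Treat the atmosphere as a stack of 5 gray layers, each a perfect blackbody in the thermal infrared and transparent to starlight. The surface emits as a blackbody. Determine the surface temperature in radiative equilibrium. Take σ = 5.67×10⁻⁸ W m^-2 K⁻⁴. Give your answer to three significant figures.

209 kelvin

By the inverse-square law, S = 1366/2.90² = 162.4 W m^-2.
Top-of-atmosphere balance: σT_e⁴ = S(1−α)/4 = 18.19 W m^-2 → T_e = 133.8 K.
With N = 5 opaque layers, T_s = (N+1)^(1/4)·T_e = 6^(1/4)·133.8 = 209.5 K.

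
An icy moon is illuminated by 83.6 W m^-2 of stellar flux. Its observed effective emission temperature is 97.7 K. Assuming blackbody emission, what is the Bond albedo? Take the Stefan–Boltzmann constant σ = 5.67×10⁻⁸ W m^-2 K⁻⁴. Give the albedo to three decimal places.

Rearranging the radiative balance, α = 1 − 4σT⁴/S.
4σT⁴ = 4·5.67×10⁻⁸·(97.7)⁴ = 20.66 W m^-2.
1−α = 20.66/83.60 = 0.2472, so α = 0.7528.

0.753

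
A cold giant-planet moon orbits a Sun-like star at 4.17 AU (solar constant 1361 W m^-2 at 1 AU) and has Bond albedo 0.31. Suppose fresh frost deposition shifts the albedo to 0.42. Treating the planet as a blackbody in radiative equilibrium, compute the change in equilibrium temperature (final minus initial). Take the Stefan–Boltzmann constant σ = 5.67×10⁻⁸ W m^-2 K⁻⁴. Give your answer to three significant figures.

-5.28 K

Irradiance scales as 1/d², so S = 1361 W m^-2 × (1/4.17)² = 78.27 W m^-2.
Initial: T₁ = [S(1−0.31)/(4σ)]^(1/4) = 124.2 K.
After:  T₂ = [78.27·0.58/(4σ)]^(1/4) = 118.9 K.
Change: 118.9 − 124.2 = -5.278 K.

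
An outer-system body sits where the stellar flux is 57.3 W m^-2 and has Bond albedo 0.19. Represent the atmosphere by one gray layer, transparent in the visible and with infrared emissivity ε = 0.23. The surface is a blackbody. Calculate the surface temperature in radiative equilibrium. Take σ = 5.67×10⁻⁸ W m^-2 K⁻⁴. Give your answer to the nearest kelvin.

The planet radiates to space at T_e = [S(1−α)/(4σ)]^(1/4) = 119.6 K.
The surface balance (absorbed SW + ε·downward IR = σT_s⁴) with T_a⁴ = T_s⁴/2 reduces to T_s = T_e·[2/(2−ε)]^¼ = 123.3 K.

123 K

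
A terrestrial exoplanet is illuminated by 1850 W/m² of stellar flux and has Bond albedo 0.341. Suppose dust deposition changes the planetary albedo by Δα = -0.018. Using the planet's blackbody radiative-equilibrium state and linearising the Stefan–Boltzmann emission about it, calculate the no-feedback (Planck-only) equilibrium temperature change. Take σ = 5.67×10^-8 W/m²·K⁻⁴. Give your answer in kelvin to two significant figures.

The baseline emission temperature is T_e = 270.8 K.
The change in absorbed flux is Δ[S(1−α)/4] = −SΔα/4 = 8.325 W/m².
Linearising σT⁴ gives d(σT⁴)/dT = 4σT_e³ = 4.502 W/m² per K.
Hence the no-feedback warming is ΔF/(4σT_e³) = 1.85 K.

1.8 kelvin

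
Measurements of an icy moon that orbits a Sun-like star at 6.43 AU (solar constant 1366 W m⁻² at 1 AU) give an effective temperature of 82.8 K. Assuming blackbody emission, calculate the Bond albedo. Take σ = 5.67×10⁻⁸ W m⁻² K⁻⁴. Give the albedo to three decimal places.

0.677

By the inverse-square law, S = 1366/6.43² = 33.04 W m⁻².
Energy balance: S(1−α)/4 = σT⁴, so 1−α = 4σT⁴/S.
4σT⁴ = 4·5.67×10⁻⁸·(82.8)⁴ = 10.66 W m⁻².
Hence α = 1 − 10.66/33.04 = 0.6773.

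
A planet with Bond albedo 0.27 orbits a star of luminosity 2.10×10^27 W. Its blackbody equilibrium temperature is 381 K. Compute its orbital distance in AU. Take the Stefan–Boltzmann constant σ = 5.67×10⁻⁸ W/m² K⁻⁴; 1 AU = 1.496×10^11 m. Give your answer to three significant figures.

1.07 AU

Energy balance gives S = 4σT⁴/(1−α) = 6547 W/m².
Then d = [L/(4πS)]^(1/2) = 1.598×10^11 m, i.e. 1.068 AU.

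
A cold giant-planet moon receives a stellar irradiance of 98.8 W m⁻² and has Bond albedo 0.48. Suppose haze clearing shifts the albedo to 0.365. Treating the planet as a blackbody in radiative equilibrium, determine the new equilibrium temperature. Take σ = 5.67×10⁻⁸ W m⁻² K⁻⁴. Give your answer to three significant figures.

129 kelvin

With the new albedo, S(1−α₂)/4 = 15.68 W m⁻², so T₂ = 129.0 K.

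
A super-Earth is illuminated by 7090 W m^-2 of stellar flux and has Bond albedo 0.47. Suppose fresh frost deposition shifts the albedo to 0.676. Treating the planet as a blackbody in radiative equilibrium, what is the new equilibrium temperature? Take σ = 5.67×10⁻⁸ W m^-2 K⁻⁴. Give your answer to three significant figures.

With the new albedo, S(1−α₂)/4 = 574.3 W m^-2, so T₂ = 317.2 K.

317 K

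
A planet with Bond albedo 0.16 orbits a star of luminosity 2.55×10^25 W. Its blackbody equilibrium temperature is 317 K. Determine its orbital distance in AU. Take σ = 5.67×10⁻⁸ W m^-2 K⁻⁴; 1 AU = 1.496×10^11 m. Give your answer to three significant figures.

Energy balance gives S = 4σT⁴/(1−α) = 2726 W m^-2.
S = L/(4πd²) → d = √(L/4πS) = √(2.55×10^25/(4π·2726)) = 2.728×10^10 m = 0.1824 AU.

0.182 AU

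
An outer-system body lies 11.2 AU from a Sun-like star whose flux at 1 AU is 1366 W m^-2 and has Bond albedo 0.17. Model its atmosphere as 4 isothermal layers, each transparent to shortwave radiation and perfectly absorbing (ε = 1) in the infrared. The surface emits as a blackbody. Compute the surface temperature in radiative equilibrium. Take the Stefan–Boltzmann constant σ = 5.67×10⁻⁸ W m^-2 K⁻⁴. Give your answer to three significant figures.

119 K

By the inverse-square law, S = 1366/11.2² = 10.89 W m^-2.
Top-of-atmosphere balance: σT_e⁴ = S(1−α)/4 = 2.260 W m^-2 → T_e = 79.45 K.
For an N-layer opaque stack, T_s⁴ = (N+1)T_e⁴, hence T_s = (5)^(1/4)×79.45 K = 118.8 K.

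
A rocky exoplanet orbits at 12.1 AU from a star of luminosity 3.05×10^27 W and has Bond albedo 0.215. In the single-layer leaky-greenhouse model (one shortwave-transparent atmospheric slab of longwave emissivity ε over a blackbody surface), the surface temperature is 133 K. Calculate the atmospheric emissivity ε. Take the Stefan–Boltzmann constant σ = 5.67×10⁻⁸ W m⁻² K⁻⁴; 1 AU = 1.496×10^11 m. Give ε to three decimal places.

0.361

d = 12.1 × 1.496×10^11 m = 1.810×10^12 m.
Flux at the orbit: S = L/(4πd²) = 3.05×10^27/(4π·(1.81×10^12)²) = 74.07 W m⁻².
Effective temperature: T_e = [S(1−α)/(4σ)]^(1/4) = 126.5 K.
Inverting T_s⁴ = 2T_e⁴/(2−ε): (T_e/T_s)⁴ = 0.8194, so ε = 2(1 − 0.8194) = 0.3613.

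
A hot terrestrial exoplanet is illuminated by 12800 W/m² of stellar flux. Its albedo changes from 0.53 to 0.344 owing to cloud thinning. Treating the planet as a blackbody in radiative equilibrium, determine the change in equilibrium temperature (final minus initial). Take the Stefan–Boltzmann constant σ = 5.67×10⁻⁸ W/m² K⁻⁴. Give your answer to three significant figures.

With α = 0.53, T₁ = 403.6 K.
After:  T₂ = [12800·0.656/(4σ)]^(1/4) = 438.6 K.
ΔT = T₂ − T₁ = 35.08 K.

35.1 kelvin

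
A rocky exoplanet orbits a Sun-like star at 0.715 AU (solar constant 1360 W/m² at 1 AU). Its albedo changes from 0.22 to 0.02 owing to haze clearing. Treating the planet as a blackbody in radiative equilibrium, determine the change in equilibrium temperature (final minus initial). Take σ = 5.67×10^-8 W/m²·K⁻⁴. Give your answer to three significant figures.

By the inverse-square law, S = 1360/0.715² = 2660 W/m².
Before: T₁ = [2660·0.78/(4σ)]^(1/4) = 309.3 K.
Final:   T₂ = [S(1−0.02)/(4σ)]^(1/4) = 327.4 K.
Change: 327.4 − 309.3 = 18.16 K.

18.2 K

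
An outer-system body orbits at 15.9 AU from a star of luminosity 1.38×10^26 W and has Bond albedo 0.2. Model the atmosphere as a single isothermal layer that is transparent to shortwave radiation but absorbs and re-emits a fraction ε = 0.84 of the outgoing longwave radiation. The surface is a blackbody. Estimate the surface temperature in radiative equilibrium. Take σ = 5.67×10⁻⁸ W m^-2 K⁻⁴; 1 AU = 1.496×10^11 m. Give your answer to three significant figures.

58.6 K

d = 15.9 × 1.496×10^11 m = 2.379×10^12 m.
S = L/(4πd²) = 1.941 W m^-2.
Effective emission temperature (TOA balance): σT_e⁴ = S(1−α)/4 = 0.3882 W m^-2 → T_e = 51.15 K.
For a single slab of emissivity ε, T_s⁴ = 2T_e⁴/(2−ε); thus T_s = 51.15·(1.724)^(1/4) = 58.61 K.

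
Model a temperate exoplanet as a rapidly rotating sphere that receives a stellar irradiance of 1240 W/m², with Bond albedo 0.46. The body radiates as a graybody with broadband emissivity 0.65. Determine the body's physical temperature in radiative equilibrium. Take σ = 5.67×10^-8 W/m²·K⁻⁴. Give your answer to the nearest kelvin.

Averaging over the sphere, the absorbed flux is S(1−α)/4 = 167.4 W/m².
Radiative balance εσT⁴ = 167.4 gives T = [167.4/(0.65·σ)]^(1/4) = 259.6 K.

260 kelvin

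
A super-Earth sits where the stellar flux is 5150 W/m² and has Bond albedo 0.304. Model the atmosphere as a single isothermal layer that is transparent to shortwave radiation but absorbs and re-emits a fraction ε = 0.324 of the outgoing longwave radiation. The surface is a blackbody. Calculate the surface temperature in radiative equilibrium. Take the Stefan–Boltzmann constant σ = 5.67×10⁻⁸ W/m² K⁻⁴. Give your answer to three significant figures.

At the top of the atmosphere, σT_e⁴ = S(1−α)/4 = 896.1 W/m², giving T_e = 354.6 K.
For a single slab of emissivity ε, T_s⁴ = 2T_e⁴/(2−ε); thus T_s = 354.6·(1.193)^(1/4) = 370.6 K.

371 K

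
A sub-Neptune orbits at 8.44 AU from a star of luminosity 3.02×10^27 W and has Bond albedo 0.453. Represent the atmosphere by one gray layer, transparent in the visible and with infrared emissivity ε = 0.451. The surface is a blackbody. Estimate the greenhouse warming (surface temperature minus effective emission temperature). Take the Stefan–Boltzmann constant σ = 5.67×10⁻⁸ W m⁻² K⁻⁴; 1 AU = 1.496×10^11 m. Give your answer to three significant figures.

9.11 kelvin

d = 8.44 × 1.496×10^11 m = 1.263×10^12 m.
Flux at the orbit: S = L/(4πd²) = 3.02×10^27/(4π·(1.26×10^12)²) = 150.7 W m⁻².
Effective emission temperature (TOA balance): σT_e⁴ = S(1−α)/4 = 20.61 W m⁻² → T_e = 138.1 K.
For a single slab of emissivity ε, T_s⁴ = 2T_e⁴/(2−ε); thus T_s = 138.1·(1.291)^(1/4) = 147.2 K.
T_s − T_e = 147.2 − 138.1 = 9.109 K.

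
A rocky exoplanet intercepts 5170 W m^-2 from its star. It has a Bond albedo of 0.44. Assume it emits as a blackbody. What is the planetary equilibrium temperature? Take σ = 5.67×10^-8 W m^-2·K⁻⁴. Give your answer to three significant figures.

Absorbed flux (global mean): S(1−α)/4 = 5170·0.56/4 = 723.8 W m^-2.
Set σT⁴ = 723.8 → T = (723.8/σ)^(1/4) = 336.1 K.

336 kelvin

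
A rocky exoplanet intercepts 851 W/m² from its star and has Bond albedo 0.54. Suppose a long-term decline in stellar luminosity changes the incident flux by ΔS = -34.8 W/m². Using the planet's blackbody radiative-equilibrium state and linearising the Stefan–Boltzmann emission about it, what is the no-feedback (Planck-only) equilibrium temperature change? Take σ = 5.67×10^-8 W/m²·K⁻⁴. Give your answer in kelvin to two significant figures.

-2.1 kelvin

Reference equilibrium: T_e = [S(1−α)/(4σ)]^(1/4) = 203.8 K.
TOA radiative forcing: ΔF = (1−α)ΔS/4 = 0.46·(-34.8)/4 = -4.002 W/m².
Linearising σT⁴ gives d(σT⁴)/dT = 4σT_e³ = 1.921 W/m² per K.
So ΔT₀ = -4.002/1.921 = -2.08 K.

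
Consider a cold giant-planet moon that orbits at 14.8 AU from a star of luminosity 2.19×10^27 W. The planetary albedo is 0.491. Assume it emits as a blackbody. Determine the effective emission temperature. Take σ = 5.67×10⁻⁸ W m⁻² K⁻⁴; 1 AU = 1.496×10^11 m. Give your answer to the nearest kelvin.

95 kelvin

d = 14.8 × 1.496×10^11 m = 2.214×10^12 m.
S = L/(4πd²) = 35.55 W m⁻².
The planet absorbs (1−α)S over its disc πR² and re-emits over 4πR², so the mean absorbed flux is (1−0.491)·35.55/4 = 4.524 W m⁻².
Balancing against σT⁴: T = (4.524/5.67×10⁻⁸)^(1/4) = 94.51 K.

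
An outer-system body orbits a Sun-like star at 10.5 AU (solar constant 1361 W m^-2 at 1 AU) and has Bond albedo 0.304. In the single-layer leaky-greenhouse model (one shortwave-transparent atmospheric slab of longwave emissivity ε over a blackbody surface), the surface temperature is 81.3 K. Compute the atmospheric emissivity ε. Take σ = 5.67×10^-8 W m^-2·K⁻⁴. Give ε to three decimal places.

0.266

Irradiance scales as 1/d², so S = 1361 W m^-2 × (1/10.5)² = 12.34 W m^-2.
First, T_e = [12.34·(1−0.304)/(4σ)]^(1/4) = 78.45 K.
T_s⁴ = T_e⁴·2/(2−ε) → ε = 2 − 2(T_e/T_s)⁴ = 2 − 2·(78.45/81.3)⁴ = 0.2657.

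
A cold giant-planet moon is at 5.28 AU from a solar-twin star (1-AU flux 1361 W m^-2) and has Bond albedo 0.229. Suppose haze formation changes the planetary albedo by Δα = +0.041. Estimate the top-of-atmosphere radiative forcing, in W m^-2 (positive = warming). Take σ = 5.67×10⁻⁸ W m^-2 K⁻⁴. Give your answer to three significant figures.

Flux at the orbit: S = 1361/(5.28)² = 48.82 W m^-2.
The change in absorbed flux is Δ[S(1−α)/4] = −SΔα/4 = -0.5004 W m^-2.

-0.500 W m^-2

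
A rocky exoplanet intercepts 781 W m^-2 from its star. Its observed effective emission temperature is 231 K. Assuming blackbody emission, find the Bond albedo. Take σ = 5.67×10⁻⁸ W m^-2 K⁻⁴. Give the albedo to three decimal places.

Energy balance: S(1−α)/4 = σT⁴, so 1−α = 4σT⁴/S.
σT⁴ = 161.4 W m^-2, so 4σT⁴ = 645.8 W m^-2.
Hence α = 1 − 645.8/781.0 = 0.1731.

0.173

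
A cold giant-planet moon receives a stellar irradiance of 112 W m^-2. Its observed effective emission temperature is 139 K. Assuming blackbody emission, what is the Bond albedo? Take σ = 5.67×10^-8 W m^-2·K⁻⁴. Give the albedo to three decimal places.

0.244

From σT⁴ = S(1−α)/4 we invert for α: 1−α = 4σT⁴/S.
4σT⁴ = 4·5.67×10⁻⁸·(139)⁴ = 84.66 W m^-2.
Hence α = 1 − 84.66/112.0 = 0.2441.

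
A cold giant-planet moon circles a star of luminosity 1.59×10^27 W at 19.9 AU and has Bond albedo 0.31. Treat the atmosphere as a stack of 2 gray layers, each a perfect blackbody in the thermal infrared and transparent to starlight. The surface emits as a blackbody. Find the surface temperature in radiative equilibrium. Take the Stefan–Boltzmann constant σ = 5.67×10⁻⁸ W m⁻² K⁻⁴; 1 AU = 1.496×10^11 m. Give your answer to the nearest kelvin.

107 K

d = 19.9 × 1.496×10^11 m = 2.977×10^12 m.
Flux at the orbit: S = L/(4πd²) = 1.59×10^27/(4π·(2.98×10^12)²) = 14.28 W m⁻².
OLR = S(1−α)/4 = 2.463 W m⁻²; the top layer radiates at T_e = 81.18 K.
With N = 2 opaque layers, T_s = (N+1)^(1/4)·T_e = 3^(1/4)·81.18 = 106.8 K.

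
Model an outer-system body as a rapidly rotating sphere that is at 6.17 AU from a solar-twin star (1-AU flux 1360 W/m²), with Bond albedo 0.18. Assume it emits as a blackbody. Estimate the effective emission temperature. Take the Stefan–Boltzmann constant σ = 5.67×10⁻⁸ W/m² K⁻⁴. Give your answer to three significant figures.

107 K

Flux at the orbit: S = 1360/(6.17)² = 35.72 W/m².
Averaging over the sphere, the absorbed flux is S(1−α)/4 = 7.324 W/m².
Balancing against σT⁴: T = (7.324/5.67×10⁻⁸)^(1/4) = 106.6 K.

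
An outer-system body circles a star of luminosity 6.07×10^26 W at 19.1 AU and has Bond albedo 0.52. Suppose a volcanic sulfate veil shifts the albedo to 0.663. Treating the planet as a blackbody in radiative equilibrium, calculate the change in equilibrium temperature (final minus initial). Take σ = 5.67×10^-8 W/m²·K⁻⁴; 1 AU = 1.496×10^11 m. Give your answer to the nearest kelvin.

-5 K

Orbital distance: d = 19.1 AU = 2.857×10^12 m.
Flux at the orbit: S = L/(4πd²) = 6.07×10^26/(4π·(2.86×10^12)²) = 5.916 W/m².
Before: T₁ = [5.916·0.48/(4σ)]^(1/4) = 59.49 K.
After:  T₂ = [5.916·0.337/(4σ)]^(1/4) = 54.45 K.
Change: 54.45 − 59.49 = -5.034 K.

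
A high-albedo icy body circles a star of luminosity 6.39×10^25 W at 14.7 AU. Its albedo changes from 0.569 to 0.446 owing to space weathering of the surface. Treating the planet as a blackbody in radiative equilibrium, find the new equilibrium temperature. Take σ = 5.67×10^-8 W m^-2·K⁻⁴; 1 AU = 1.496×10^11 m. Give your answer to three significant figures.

40.0 kelvin

d = 14.7 × 1.496×10^11 m = 2.199×10^12 m.
S = L/(4πd²) = 1.051 W m^-2.
New equilibrium: T₂ = [(1−0.446)·1.051/(4σ)]^(1/4) = 40.03 K.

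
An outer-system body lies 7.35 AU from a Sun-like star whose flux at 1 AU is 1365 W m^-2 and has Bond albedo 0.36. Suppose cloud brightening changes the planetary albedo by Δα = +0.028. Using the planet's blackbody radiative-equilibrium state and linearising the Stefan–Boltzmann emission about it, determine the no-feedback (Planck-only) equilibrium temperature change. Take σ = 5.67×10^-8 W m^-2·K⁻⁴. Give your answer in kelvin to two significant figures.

-1.0 kelvin

Flux at the orbit: S = 1365/(7.35)² = 25.27 W m^-2.
Reference equilibrium: T_e = [S(1−α)/(4σ)]^(1/4) = 91.89 K.
The change in absorbed flux is Δ[S(1−α)/4] = −SΔα/4 = -0.1769 W m^-2.
Linearising σT⁴ gives d(σT⁴)/dT = 4σT_e³ = 0.1760 W m^-2 per K.
So ΔT₀ = -0.1769/0.1760 = -1.01 K.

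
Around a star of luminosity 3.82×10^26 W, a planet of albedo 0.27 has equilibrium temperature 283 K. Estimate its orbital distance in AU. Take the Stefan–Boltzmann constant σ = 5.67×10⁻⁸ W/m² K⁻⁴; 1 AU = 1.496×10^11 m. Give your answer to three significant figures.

The flux needed for this T is 4σT⁴/(1−0.27) = 1993 W/m².
From L = 4πd²S, d = √(3.82×10^26/(4π·1993)) = 1.235×10^11 m = 0.8256 AU.

0.826 AU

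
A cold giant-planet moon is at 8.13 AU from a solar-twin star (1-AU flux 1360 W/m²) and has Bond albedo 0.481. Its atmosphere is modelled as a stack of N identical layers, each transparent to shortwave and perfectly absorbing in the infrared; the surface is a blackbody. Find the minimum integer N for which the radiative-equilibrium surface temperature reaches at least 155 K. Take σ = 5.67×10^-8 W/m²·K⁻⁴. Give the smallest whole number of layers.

Flux at the orbit: S = 1360/(8.13)² = 20.58 W/m².
Top-of-atmosphere balance: σT_e⁴ = S(1−α)/4 = 2.670 W/m² → T_e = 82.84 K.
Since T_s⁴ = (N+1)T_e⁴, we need N ≥ (T_s/T_e)⁴ − 1 = 11.259.
Rounding up, N = 12.

12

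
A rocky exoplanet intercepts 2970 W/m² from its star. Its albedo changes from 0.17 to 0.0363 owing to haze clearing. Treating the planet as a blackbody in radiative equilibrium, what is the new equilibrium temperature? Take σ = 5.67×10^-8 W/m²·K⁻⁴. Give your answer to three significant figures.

T₂ = [S(1−α₂)/(4σ)]^(1/4) = [2970·0.964/(4σ)]^(1/4) = 335.2 K.

335 kelvin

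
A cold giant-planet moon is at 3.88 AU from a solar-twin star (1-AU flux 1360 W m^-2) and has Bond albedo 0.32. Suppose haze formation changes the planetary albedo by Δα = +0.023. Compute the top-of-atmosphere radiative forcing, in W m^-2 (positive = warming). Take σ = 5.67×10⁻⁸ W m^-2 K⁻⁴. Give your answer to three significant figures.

-0.519 W m^-2

Flux at the orbit: S = 1360/(3.88)² = 90.34 W m^-2.
ΔF = −(S/4)Δα = −(90.34/4)×(+0.023) = -0.5194 W m^-2.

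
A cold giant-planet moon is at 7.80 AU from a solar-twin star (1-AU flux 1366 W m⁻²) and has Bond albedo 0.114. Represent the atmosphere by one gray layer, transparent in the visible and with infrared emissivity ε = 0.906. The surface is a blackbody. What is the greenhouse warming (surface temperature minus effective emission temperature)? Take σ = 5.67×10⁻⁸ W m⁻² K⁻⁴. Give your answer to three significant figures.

15.8 K

Irradiance scales as 1/d², so S = 1366 W m⁻² × (1/7.80)² = 22.45 W m⁻².
The planet radiates to space at T_e = [S(1−α)/(4σ)]^(1/4) = 96.77 K.
For a single slab of emissivity ε, T_s⁴ = 2T_e⁴/(2−ε); thus T_s = 96.77·(1.828)^(1/4) = 112.5 K.
T_s − T_e = 112.5 − 96.77 = 15.75 K.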